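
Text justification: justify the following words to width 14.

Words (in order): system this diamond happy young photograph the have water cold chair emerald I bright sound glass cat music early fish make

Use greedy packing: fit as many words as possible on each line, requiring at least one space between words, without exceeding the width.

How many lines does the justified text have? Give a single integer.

Answer: 11

Derivation:
Line 1: ['system', 'this'] (min_width=11, slack=3)
Line 2: ['diamond', 'happy'] (min_width=13, slack=1)
Line 3: ['young'] (min_width=5, slack=9)
Line 4: ['photograph', 'the'] (min_width=14, slack=0)
Line 5: ['have', 'water'] (min_width=10, slack=4)
Line 6: ['cold', 'chair'] (min_width=10, slack=4)
Line 7: ['emerald', 'I'] (min_width=9, slack=5)
Line 8: ['bright', 'sound'] (min_width=12, slack=2)
Line 9: ['glass', 'cat'] (min_width=9, slack=5)
Line 10: ['music', 'early'] (min_width=11, slack=3)
Line 11: ['fish', 'make'] (min_width=9, slack=5)
Total lines: 11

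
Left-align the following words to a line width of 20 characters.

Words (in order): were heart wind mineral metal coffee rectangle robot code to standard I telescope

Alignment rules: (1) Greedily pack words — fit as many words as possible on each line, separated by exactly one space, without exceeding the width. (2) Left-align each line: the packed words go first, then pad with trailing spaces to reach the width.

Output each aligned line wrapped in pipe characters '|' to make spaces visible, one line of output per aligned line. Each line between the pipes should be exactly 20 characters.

Answer: |were heart wind     |
|mineral metal coffee|
|rectangle robot code|
|to standard I       |
|telescope           |

Derivation:
Line 1: ['were', 'heart', 'wind'] (min_width=15, slack=5)
Line 2: ['mineral', 'metal', 'coffee'] (min_width=20, slack=0)
Line 3: ['rectangle', 'robot', 'code'] (min_width=20, slack=0)
Line 4: ['to', 'standard', 'I'] (min_width=13, slack=7)
Line 5: ['telescope'] (min_width=9, slack=11)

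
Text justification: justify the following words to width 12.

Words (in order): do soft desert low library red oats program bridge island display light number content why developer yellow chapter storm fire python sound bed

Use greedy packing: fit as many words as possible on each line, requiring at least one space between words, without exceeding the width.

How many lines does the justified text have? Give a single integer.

Answer: 15

Derivation:
Line 1: ['do', 'soft'] (min_width=7, slack=5)
Line 2: ['desert', 'low'] (min_width=10, slack=2)
Line 3: ['library', 'red'] (min_width=11, slack=1)
Line 4: ['oats', 'program'] (min_width=12, slack=0)
Line 5: ['bridge'] (min_width=6, slack=6)
Line 6: ['island'] (min_width=6, slack=6)
Line 7: ['display'] (min_width=7, slack=5)
Line 8: ['light', 'number'] (min_width=12, slack=0)
Line 9: ['content', 'why'] (min_width=11, slack=1)
Line 10: ['developer'] (min_width=9, slack=3)
Line 11: ['yellow'] (min_width=6, slack=6)
Line 12: ['chapter'] (min_width=7, slack=5)
Line 13: ['storm', 'fire'] (min_width=10, slack=2)
Line 14: ['python', 'sound'] (min_width=12, slack=0)
Line 15: ['bed'] (min_width=3, slack=9)
Total lines: 15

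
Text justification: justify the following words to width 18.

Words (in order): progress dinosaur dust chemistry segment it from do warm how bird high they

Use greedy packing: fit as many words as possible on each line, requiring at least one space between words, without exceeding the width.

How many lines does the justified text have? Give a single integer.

Line 1: ['progress', 'dinosaur'] (min_width=17, slack=1)
Line 2: ['dust', 'chemistry'] (min_width=14, slack=4)
Line 3: ['segment', 'it', 'from', 'do'] (min_width=18, slack=0)
Line 4: ['warm', 'how', 'bird', 'high'] (min_width=18, slack=0)
Line 5: ['they'] (min_width=4, slack=14)
Total lines: 5

Answer: 5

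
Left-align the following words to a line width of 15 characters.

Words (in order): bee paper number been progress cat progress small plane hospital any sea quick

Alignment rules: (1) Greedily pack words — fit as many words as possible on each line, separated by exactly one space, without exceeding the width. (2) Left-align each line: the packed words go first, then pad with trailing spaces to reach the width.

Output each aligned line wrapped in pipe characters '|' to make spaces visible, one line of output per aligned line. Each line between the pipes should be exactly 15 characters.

Answer: |bee paper      |
|number been    |
|progress cat   |
|progress small |
|plane hospital |
|any sea quick  |

Derivation:
Line 1: ['bee', 'paper'] (min_width=9, slack=6)
Line 2: ['number', 'been'] (min_width=11, slack=4)
Line 3: ['progress', 'cat'] (min_width=12, slack=3)
Line 4: ['progress', 'small'] (min_width=14, slack=1)
Line 5: ['plane', 'hospital'] (min_width=14, slack=1)
Line 6: ['any', 'sea', 'quick'] (min_width=13, slack=2)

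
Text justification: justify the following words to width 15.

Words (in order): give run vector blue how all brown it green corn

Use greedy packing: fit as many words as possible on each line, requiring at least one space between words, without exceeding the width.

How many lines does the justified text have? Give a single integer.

Line 1: ['give', 'run', 'vector'] (min_width=15, slack=0)
Line 2: ['blue', 'how', 'all'] (min_width=12, slack=3)
Line 3: ['brown', 'it', 'green'] (min_width=14, slack=1)
Line 4: ['corn'] (min_width=4, slack=11)
Total lines: 4

Answer: 4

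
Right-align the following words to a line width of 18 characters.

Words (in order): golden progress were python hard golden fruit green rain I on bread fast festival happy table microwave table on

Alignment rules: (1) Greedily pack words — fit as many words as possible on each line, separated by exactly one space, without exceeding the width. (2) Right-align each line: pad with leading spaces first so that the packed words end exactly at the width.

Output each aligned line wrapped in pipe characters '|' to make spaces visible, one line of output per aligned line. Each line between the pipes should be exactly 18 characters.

Answer: |   golden progress|
|  were python hard|
|golden fruit green|
|   rain I on bread|
|     fast festival|
|       happy table|
|microwave table on|

Derivation:
Line 1: ['golden', 'progress'] (min_width=15, slack=3)
Line 2: ['were', 'python', 'hard'] (min_width=16, slack=2)
Line 3: ['golden', 'fruit', 'green'] (min_width=18, slack=0)
Line 4: ['rain', 'I', 'on', 'bread'] (min_width=15, slack=3)
Line 5: ['fast', 'festival'] (min_width=13, slack=5)
Line 6: ['happy', 'table'] (min_width=11, slack=7)
Line 7: ['microwave', 'table', 'on'] (min_width=18, slack=0)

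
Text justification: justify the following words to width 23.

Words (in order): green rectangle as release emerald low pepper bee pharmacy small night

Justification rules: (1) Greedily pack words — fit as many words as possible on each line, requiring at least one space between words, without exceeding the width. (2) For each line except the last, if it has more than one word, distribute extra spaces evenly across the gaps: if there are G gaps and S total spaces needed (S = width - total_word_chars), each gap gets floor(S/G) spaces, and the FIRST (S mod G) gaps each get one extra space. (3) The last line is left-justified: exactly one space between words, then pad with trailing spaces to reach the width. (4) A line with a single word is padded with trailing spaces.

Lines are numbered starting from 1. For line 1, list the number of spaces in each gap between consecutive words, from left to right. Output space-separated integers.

Line 1: ['green', 'rectangle', 'as'] (min_width=18, slack=5)
Line 2: ['release', 'emerald', 'low'] (min_width=19, slack=4)
Line 3: ['pepper', 'bee', 'pharmacy'] (min_width=19, slack=4)
Line 4: ['small', 'night'] (min_width=11, slack=12)

Answer: 4 3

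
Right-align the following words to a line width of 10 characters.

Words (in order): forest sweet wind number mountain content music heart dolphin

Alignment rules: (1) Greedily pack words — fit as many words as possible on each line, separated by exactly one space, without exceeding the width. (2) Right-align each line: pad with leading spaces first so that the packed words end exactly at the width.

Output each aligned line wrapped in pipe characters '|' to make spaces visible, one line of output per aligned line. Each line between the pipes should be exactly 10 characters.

Answer: |    forest|
|sweet wind|
|    number|
|  mountain|
|   content|
|     music|
|     heart|
|   dolphin|

Derivation:
Line 1: ['forest'] (min_width=6, slack=4)
Line 2: ['sweet', 'wind'] (min_width=10, slack=0)
Line 3: ['number'] (min_width=6, slack=4)
Line 4: ['mountain'] (min_width=8, slack=2)
Line 5: ['content'] (min_width=7, slack=3)
Line 6: ['music'] (min_width=5, slack=5)
Line 7: ['heart'] (min_width=5, slack=5)
Line 8: ['dolphin'] (min_width=7, slack=3)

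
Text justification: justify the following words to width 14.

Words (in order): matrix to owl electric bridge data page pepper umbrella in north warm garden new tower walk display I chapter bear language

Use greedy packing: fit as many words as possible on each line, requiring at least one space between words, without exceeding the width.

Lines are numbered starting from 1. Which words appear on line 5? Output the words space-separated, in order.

Line 1: ['matrix', 'to', 'owl'] (min_width=13, slack=1)
Line 2: ['electric'] (min_width=8, slack=6)
Line 3: ['bridge', 'data'] (min_width=11, slack=3)
Line 4: ['page', 'pepper'] (min_width=11, slack=3)
Line 5: ['umbrella', 'in'] (min_width=11, slack=3)
Line 6: ['north', 'warm'] (min_width=10, slack=4)
Line 7: ['garden', 'new'] (min_width=10, slack=4)
Line 8: ['tower', 'walk'] (min_width=10, slack=4)
Line 9: ['display', 'I'] (min_width=9, slack=5)
Line 10: ['chapter', 'bear'] (min_width=12, slack=2)
Line 11: ['language'] (min_width=8, slack=6)

Answer: umbrella in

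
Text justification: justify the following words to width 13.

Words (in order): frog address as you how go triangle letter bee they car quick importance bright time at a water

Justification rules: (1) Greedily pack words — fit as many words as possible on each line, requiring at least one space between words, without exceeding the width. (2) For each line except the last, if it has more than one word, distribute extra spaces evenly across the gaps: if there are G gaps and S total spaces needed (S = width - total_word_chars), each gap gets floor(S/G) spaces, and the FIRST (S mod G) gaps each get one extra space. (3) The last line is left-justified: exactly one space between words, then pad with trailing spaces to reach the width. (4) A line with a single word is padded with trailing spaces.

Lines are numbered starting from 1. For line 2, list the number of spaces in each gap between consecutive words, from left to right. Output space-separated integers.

Line 1: ['frog', 'address'] (min_width=12, slack=1)
Line 2: ['as', 'you', 'how', 'go'] (min_width=13, slack=0)
Line 3: ['triangle'] (min_width=8, slack=5)
Line 4: ['letter', 'bee'] (min_width=10, slack=3)
Line 5: ['they', 'car'] (min_width=8, slack=5)
Line 6: ['quick'] (min_width=5, slack=8)
Line 7: ['importance'] (min_width=10, slack=3)
Line 8: ['bright', 'time'] (min_width=11, slack=2)
Line 9: ['at', 'a', 'water'] (min_width=10, slack=3)

Answer: 1 1 1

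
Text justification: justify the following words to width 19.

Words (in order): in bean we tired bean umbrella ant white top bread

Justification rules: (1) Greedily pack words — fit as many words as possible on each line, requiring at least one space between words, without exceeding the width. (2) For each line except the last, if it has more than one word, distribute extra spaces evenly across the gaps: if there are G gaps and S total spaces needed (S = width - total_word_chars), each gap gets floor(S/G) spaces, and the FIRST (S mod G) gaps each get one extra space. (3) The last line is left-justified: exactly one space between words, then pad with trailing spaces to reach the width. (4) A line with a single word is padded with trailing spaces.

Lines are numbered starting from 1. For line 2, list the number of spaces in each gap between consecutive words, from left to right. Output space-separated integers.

Line 1: ['in', 'bean', 'we', 'tired'] (min_width=16, slack=3)
Line 2: ['bean', 'umbrella', 'ant'] (min_width=17, slack=2)
Line 3: ['white', 'top', 'bread'] (min_width=15, slack=4)

Answer: 2 2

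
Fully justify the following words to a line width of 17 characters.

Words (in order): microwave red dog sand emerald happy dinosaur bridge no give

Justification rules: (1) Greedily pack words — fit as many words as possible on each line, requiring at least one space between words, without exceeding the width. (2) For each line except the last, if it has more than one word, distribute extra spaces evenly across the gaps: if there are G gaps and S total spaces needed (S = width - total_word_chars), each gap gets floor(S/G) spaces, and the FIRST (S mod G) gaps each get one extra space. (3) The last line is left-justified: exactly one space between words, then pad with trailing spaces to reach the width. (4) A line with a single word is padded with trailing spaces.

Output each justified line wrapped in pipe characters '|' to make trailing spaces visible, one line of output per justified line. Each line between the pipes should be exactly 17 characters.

Line 1: ['microwave', 'red', 'dog'] (min_width=17, slack=0)
Line 2: ['sand', 'emerald'] (min_width=12, slack=5)
Line 3: ['happy', 'dinosaur'] (min_width=14, slack=3)
Line 4: ['bridge', 'no', 'give'] (min_width=14, slack=3)

Answer: |microwave red dog|
|sand      emerald|
|happy    dinosaur|
|bridge no give   |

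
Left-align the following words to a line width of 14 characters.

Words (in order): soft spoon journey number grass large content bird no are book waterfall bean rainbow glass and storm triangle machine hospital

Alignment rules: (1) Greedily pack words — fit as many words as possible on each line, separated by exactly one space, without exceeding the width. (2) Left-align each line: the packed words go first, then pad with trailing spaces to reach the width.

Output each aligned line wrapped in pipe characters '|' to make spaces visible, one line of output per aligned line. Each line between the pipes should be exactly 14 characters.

Answer: |soft spoon    |
|journey number|
|grass large   |
|content bird  |
|no are book   |
|waterfall bean|
|rainbow glass |
|and storm     |
|triangle      |
|machine       |
|hospital      |

Derivation:
Line 1: ['soft', 'spoon'] (min_width=10, slack=4)
Line 2: ['journey', 'number'] (min_width=14, slack=0)
Line 3: ['grass', 'large'] (min_width=11, slack=3)
Line 4: ['content', 'bird'] (min_width=12, slack=2)
Line 5: ['no', 'are', 'book'] (min_width=11, slack=3)
Line 6: ['waterfall', 'bean'] (min_width=14, slack=0)
Line 7: ['rainbow', 'glass'] (min_width=13, slack=1)
Line 8: ['and', 'storm'] (min_width=9, slack=5)
Line 9: ['triangle'] (min_width=8, slack=6)
Line 10: ['machine'] (min_width=7, slack=7)
Line 11: ['hospital'] (min_width=8, slack=6)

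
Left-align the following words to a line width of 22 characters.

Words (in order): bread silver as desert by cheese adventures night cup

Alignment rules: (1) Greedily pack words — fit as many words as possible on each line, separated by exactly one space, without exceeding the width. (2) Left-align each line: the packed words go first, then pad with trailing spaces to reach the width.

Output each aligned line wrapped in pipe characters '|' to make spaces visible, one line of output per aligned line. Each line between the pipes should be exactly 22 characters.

Line 1: ['bread', 'silver', 'as', 'desert'] (min_width=22, slack=0)
Line 2: ['by', 'cheese', 'adventures'] (min_width=20, slack=2)
Line 3: ['night', 'cup'] (min_width=9, slack=13)

Answer: |bread silver as desert|
|by cheese adventures  |
|night cup             |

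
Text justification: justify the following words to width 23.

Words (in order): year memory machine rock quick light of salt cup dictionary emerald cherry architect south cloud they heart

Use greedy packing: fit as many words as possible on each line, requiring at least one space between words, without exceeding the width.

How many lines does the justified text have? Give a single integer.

Line 1: ['year', 'memory', 'machine'] (min_width=19, slack=4)
Line 2: ['rock', 'quick', 'light', 'of'] (min_width=19, slack=4)
Line 3: ['salt', 'cup', 'dictionary'] (min_width=19, slack=4)
Line 4: ['emerald', 'cherry'] (min_width=14, slack=9)
Line 5: ['architect', 'south', 'cloud'] (min_width=21, slack=2)
Line 6: ['they', 'heart'] (min_width=10, slack=13)
Total lines: 6

Answer: 6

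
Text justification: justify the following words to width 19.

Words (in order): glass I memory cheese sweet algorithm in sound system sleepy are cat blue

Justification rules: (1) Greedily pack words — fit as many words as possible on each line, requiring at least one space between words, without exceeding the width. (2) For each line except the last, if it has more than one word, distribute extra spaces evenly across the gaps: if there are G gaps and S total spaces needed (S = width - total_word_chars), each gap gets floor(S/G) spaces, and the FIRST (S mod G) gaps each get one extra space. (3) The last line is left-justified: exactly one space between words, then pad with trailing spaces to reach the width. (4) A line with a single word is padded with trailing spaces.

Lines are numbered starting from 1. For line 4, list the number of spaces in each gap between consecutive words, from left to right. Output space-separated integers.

Answer: 2 2

Derivation:
Line 1: ['glass', 'I', 'memory'] (min_width=14, slack=5)
Line 2: ['cheese', 'sweet'] (min_width=12, slack=7)
Line 3: ['algorithm', 'in', 'sound'] (min_width=18, slack=1)
Line 4: ['system', 'sleepy', 'are'] (min_width=17, slack=2)
Line 5: ['cat', 'blue'] (min_width=8, slack=11)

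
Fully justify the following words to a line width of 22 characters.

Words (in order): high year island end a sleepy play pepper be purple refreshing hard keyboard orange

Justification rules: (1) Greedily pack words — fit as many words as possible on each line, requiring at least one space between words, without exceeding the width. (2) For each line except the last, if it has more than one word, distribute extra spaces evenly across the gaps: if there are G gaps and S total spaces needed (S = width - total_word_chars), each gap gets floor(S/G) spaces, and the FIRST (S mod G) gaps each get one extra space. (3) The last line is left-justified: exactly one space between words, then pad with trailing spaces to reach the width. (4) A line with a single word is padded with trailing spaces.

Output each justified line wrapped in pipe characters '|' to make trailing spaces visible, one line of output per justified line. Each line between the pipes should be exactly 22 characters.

Answer: |high year island end a|
|sleepy  play pepper be|
|purple refreshing hard|
|keyboard orange       |

Derivation:
Line 1: ['high', 'year', 'island', 'end', 'a'] (min_width=22, slack=0)
Line 2: ['sleepy', 'play', 'pepper', 'be'] (min_width=21, slack=1)
Line 3: ['purple', 'refreshing', 'hard'] (min_width=22, slack=0)
Line 4: ['keyboard', 'orange'] (min_width=15, slack=7)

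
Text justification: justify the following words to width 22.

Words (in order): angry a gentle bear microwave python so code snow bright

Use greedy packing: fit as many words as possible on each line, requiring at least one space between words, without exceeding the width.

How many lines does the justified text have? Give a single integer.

Line 1: ['angry', 'a', 'gentle', 'bear'] (min_width=19, slack=3)
Line 2: ['microwave', 'python', 'so'] (min_width=19, slack=3)
Line 3: ['code', 'snow', 'bright'] (min_width=16, slack=6)
Total lines: 3

Answer: 3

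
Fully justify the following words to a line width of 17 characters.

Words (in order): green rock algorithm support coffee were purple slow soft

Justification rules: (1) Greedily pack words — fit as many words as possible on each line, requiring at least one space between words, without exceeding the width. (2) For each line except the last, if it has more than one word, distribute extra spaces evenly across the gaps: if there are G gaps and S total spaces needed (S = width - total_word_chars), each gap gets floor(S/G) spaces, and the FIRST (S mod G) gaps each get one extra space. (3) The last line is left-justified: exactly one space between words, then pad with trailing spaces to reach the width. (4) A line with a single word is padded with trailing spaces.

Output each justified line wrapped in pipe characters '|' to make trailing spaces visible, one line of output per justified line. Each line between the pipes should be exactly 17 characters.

Answer: |green        rock|
|algorithm support|
|coffee       were|
|purple slow soft |

Derivation:
Line 1: ['green', 'rock'] (min_width=10, slack=7)
Line 2: ['algorithm', 'support'] (min_width=17, slack=0)
Line 3: ['coffee', 'were'] (min_width=11, slack=6)
Line 4: ['purple', 'slow', 'soft'] (min_width=16, slack=1)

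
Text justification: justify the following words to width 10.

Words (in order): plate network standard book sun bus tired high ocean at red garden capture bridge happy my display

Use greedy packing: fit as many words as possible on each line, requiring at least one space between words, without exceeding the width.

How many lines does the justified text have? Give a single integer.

Answer: 12

Derivation:
Line 1: ['plate'] (min_width=5, slack=5)
Line 2: ['network'] (min_width=7, slack=3)
Line 3: ['standard'] (min_width=8, slack=2)
Line 4: ['book', 'sun'] (min_width=8, slack=2)
Line 5: ['bus', 'tired'] (min_width=9, slack=1)
Line 6: ['high', 'ocean'] (min_width=10, slack=0)
Line 7: ['at', 'red'] (min_width=6, slack=4)
Line 8: ['garden'] (min_width=6, slack=4)
Line 9: ['capture'] (min_width=7, slack=3)
Line 10: ['bridge'] (min_width=6, slack=4)
Line 11: ['happy', 'my'] (min_width=8, slack=2)
Line 12: ['display'] (min_width=7, slack=3)
Total lines: 12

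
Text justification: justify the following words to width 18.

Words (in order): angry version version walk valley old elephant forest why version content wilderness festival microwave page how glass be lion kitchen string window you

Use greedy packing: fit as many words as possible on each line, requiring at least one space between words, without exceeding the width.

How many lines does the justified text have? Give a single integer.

Line 1: ['angry', 'version'] (min_width=13, slack=5)
Line 2: ['version', 'walk'] (min_width=12, slack=6)
Line 3: ['valley', 'old'] (min_width=10, slack=8)
Line 4: ['elephant', 'forest'] (min_width=15, slack=3)
Line 5: ['why', 'version'] (min_width=11, slack=7)
Line 6: ['content', 'wilderness'] (min_width=18, slack=0)
Line 7: ['festival', 'microwave'] (min_width=18, slack=0)
Line 8: ['page', 'how', 'glass', 'be'] (min_width=17, slack=1)
Line 9: ['lion', 'kitchen'] (min_width=12, slack=6)
Line 10: ['string', 'window', 'you'] (min_width=17, slack=1)
Total lines: 10

Answer: 10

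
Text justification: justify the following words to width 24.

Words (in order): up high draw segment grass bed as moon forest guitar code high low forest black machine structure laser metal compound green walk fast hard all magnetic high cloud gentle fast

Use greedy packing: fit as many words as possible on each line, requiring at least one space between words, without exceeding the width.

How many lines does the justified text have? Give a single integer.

Line 1: ['up', 'high', 'draw', 'segment'] (min_width=20, slack=4)
Line 2: ['grass', 'bed', 'as', 'moon', 'forest'] (min_width=24, slack=0)
Line 3: ['guitar', 'code', 'high', 'low'] (min_width=20, slack=4)
Line 4: ['forest', 'black', 'machine'] (min_width=20, slack=4)
Line 5: ['structure', 'laser', 'metal'] (min_width=21, slack=3)
Line 6: ['compound', 'green', 'walk', 'fast'] (min_width=24, slack=0)
Line 7: ['hard', 'all', 'magnetic', 'high'] (min_width=22, slack=2)
Line 8: ['cloud', 'gentle', 'fast'] (min_width=17, slack=7)
Total lines: 8

Answer: 8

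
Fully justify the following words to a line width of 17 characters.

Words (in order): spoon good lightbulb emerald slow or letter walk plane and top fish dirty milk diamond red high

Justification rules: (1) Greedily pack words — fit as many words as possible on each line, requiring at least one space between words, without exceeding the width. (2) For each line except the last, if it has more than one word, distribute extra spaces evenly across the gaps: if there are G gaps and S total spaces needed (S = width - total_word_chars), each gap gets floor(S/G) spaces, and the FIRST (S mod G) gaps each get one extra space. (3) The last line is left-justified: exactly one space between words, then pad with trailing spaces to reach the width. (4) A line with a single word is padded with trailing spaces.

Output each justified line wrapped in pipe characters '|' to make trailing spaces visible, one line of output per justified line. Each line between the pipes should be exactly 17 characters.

Line 1: ['spoon', 'good'] (min_width=10, slack=7)
Line 2: ['lightbulb', 'emerald'] (min_width=17, slack=0)
Line 3: ['slow', 'or', 'letter'] (min_width=14, slack=3)
Line 4: ['walk', 'plane', 'and'] (min_width=14, slack=3)
Line 5: ['top', 'fish', 'dirty'] (min_width=14, slack=3)
Line 6: ['milk', 'diamond', 'red'] (min_width=16, slack=1)
Line 7: ['high'] (min_width=4, slack=13)

Answer: |spoon        good|
|lightbulb emerald|
|slow   or  letter|
|walk   plane  and|
|top   fish  dirty|
|milk  diamond red|
|high             |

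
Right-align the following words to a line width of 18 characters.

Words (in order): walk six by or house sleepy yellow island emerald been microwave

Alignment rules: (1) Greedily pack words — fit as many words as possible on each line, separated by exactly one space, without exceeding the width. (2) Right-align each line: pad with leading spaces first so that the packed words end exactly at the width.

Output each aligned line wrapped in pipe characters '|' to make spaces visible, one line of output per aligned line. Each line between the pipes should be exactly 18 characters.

Line 1: ['walk', 'six', 'by', 'or'] (min_width=14, slack=4)
Line 2: ['house', 'sleepy'] (min_width=12, slack=6)
Line 3: ['yellow', 'island'] (min_width=13, slack=5)
Line 4: ['emerald', 'been'] (min_width=12, slack=6)
Line 5: ['microwave'] (min_width=9, slack=9)

Answer: |    walk six by or|
|      house sleepy|
|     yellow island|
|      emerald been|
|         microwave|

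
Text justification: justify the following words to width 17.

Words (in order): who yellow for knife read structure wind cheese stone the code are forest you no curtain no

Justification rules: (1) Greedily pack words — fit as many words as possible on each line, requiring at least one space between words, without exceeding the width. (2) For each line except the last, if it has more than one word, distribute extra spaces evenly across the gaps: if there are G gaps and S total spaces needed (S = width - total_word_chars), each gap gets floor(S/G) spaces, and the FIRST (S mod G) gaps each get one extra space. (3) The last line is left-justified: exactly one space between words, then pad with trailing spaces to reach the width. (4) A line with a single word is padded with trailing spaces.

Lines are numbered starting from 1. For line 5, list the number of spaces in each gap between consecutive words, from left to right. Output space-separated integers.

Answer: 2 2

Derivation:
Line 1: ['who', 'yellow', 'for'] (min_width=14, slack=3)
Line 2: ['knife', 'read'] (min_width=10, slack=7)
Line 3: ['structure', 'wind'] (min_width=14, slack=3)
Line 4: ['cheese', 'stone', 'the'] (min_width=16, slack=1)
Line 5: ['code', 'are', 'forest'] (min_width=15, slack=2)
Line 6: ['you', 'no', 'curtain', 'no'] (min_width=17, slack=0)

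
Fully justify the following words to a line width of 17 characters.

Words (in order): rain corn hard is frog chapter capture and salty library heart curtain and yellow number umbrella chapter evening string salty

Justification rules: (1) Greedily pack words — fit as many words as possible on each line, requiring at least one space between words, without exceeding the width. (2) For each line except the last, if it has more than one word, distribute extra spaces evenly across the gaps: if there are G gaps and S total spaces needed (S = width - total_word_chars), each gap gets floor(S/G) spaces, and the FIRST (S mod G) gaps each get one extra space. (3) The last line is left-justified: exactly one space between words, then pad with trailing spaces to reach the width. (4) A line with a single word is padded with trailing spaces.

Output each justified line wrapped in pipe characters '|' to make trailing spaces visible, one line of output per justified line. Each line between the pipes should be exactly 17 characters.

Answer: |rain corn hard is|
|frog      chapter|
|capture and salty|
|library     heart|
|curtain       and|
|yellow     number|
|umbrella  chapter|
|evening    string|
|salty            |

Derivation:
Line 1: ['rain', 'corn', 'hard', 'is'] (min_width=17, slack=0)
Line 2: ['frog', 'chapter'] (min_width=12, slack=5)
Line 3: ['capture', 'and', 'salty'] (min_width=17, slack=0)
Line 4: ['library', 'heart'] (min_width=13, slack=4)
Line 5: ['curtain', 'and'] (min_width=11, slack=6)
Line 6: ['yellow', 'number'] (min_width=13, slack=4)
Line 7: ['umbrella', 'chapter'] (min_width=16, slack=1)
Line 8: ['evening', 'string'] (min_width=14, slack=3)
Line 9: ['salty'] (min_width=5, slack=12)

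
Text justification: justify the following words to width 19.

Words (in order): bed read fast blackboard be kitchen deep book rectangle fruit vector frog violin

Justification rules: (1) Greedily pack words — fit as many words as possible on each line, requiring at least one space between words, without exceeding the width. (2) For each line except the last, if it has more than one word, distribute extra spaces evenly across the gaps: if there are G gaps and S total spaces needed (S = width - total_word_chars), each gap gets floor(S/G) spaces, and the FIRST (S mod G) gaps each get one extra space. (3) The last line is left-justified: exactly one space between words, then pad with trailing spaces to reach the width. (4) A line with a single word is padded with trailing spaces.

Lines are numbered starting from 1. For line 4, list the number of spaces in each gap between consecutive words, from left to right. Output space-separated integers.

Line 1: ['bed', 'read', 'fast'] (min_width=13, slack=6)
Line 2: ['blackboard', 'be'] (min_width=13, slack=6)
Line 3: ['kitchen', 'deep', 'book'] (min_width=17, slack=2)
Line 4: ['rectangle', 'fruit'] (min_width=15, slack=4)
Line 5: ['vector', 'frog', 'violin'] (min_width=18, slack=1)

Answer: 5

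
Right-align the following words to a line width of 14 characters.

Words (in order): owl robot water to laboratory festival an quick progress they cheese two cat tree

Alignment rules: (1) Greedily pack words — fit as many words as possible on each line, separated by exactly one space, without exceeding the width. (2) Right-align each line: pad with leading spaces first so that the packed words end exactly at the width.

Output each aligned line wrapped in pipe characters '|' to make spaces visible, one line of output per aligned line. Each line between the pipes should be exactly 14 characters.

Line 1: ['owl', 'robot'] (min_width=9, slack=5)
Line 2: ['water', 'to'] (min_width=8, slack=6)
Line 3: ['laboratory'] (min_width=10, slack=4)
Line 4: ['festival', 'an'] (min_width=11, slack=3)
Line 5: ['quick', 'progress'] (min_width=14, slack=0)
Line 6: ['they', 'cheese'] (min_width=11, slack=3)
Line 7: ['two', 'cat', 'tree'] (min_width=12, slack=2)

Answer: |     owl robot|
|      water to|
|    laboratory|
|   festival an|
|quick progress|
|   they cheese|
|  two cat tree|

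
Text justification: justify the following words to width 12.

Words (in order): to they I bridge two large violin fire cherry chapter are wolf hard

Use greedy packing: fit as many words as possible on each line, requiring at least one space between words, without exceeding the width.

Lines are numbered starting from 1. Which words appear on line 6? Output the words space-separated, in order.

Answer: wolf hard

Derivation:
Line 1: ['to', 'they', 'I'] (min_width=9, slack=3)
Line 2: ['bridge', 'two'] (min_width=10, slack=2)
Line 3: ['large', 'violin'] (min_width=12, slack=0)
Line 4: ['fire', 'cherry'] (min_width=11, slack=1)
Line 5: ['chapter', 'are'] (min_width=11, slack=1)
Line 6: ['wolf', 'hard'] (min_width=9, slack=3)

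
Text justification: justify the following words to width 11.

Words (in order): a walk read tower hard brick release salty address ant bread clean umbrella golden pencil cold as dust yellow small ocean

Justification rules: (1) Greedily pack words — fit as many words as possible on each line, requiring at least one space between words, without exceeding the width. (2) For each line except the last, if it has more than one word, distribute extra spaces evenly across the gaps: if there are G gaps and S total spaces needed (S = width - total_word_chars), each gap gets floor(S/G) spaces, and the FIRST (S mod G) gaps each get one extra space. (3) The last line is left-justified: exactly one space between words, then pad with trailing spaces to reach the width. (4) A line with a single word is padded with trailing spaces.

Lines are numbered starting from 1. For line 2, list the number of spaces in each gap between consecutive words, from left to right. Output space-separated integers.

Line 1: ['a', 'walk', 'read'] (min_width=11, slack=0)
Line 2: ['tower', 'hard'] (min_width=10, slack=1)
Line 3: ['brick'] (min_width=5, slack=6)
Line 4: ['release'] (min_width=7, slack=4)
Line 5: ['salty'] (min_width=5, slack=6)
Line 6: ['address', 'ant'] (min_width=11, slack=0)
Line 7: ['bread', 'clean'] (min_width=11, slack=0)
Line 8: ['umbrella'] (min_width=8, slack=3)
Line 9: ['golden'] (min_width=6, slack=5)
Line 10: ['pencil', 'cold'] (min_width=11, slack=0)
Line 11: ['as', 'dust'] (min_width=7, slack=4)
Line 12: ['yellow'] (min_width=6, slack=5)
Line 13: ['small', 'ocean'] (min_width=11, slack=0)

Answer: 2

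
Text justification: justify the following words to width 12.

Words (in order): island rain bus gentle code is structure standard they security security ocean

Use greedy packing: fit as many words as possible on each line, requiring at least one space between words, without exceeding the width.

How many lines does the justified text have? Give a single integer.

Line 1: ['island', 'rain'] (min_width=11, slack=1)
Line 2: ['bus', 'gentle'] (min_width=10, slack=2)
Line 3: ['code', 'is'] (min_width=7, slack=5)
Line 4: ['structure'] (min_width=9, slack=3)
Line 5: ['standard'] (min_width=8, slack=4)
Line 6: ['they'] (min_width=4, slack=8)
Line 7: ['security'] (min_width=8, slack=4)
Line 8: ['security'] (min_width=8, slack=4)
Line 9: ['ocean'] (min_width=5, slack=7)
Total lines: 9

Answer: 9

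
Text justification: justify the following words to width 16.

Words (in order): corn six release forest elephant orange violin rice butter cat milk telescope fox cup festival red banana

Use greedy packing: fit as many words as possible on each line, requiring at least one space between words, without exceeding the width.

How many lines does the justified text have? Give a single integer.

Line 1: ['corn', 'six', 'release'] (min_width=16, slack=0)
Line 2: ['forest', 'elephant'] (min_width=15, slack=1)
Line 3: ['orange', 'violin'] (min_width=13, slack=3)
Line 4: ['rice', 'butter', 'cat'] (min_width=15, slack=1)
Line 5: ['milk', 'telescope'] (min_width=14, slack=2)
Line 6: ['fox', 'cup', 'festival'] (min_width=16, slack=0)
Line 7: ['red', 'banana'] (min_width=10, slack=6)
Total lines: 7

Answer: 7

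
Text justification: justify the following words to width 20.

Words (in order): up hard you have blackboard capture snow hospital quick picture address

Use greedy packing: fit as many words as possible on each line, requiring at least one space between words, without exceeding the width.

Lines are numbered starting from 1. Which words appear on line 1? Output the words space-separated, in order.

Line 1: ['up', 'hard', 'you', 'have'] (min_width=16, slack=4)
Line 2: ['blackboard', 'capture'] (min_width=18, slack=2)
Line 3: ['snow', 'hospital', 'quick'] (min_width=19, slack=1)
Line 4: ['picture', 'address'] (min_width=15, slack=5)

Answer: up hard you have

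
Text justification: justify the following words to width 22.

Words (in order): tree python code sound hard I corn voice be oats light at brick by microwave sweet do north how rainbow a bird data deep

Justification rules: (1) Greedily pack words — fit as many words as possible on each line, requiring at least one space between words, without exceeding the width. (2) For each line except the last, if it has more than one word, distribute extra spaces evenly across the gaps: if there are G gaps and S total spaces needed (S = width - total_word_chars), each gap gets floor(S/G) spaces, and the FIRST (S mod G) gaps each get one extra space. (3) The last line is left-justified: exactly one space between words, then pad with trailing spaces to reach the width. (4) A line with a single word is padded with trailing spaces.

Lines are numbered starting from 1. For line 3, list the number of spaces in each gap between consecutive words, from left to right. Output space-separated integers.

Answer: 1 1 1 1

Derivation:
Line 1: ['tree', 'python', 'code', 'sound'] (min_width=22, slack=0)
Line 2: ['hard', 'I', 'corn', 'voice', 'be'] (min_width=20, slack=2)
Line 3: ['oats', 'light', 'at', 'brick', 'by'] (min_width=22, slack=0)
Line 4: ['microwave', 'sweet', 'do'] (min_width=18, slack=4)
Line 5: ['north', 'how', 'rainbow', 'a'] (min_width=19, slack=3)
Line 6: ['bird', 'data', 'deep'] (min_width=14, slack=8)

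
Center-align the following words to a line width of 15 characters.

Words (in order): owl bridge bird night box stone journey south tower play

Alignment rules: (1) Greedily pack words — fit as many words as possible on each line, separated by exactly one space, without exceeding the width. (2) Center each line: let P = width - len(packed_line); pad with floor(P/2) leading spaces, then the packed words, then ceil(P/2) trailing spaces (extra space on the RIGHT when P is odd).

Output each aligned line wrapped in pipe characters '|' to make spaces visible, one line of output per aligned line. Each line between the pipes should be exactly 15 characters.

Answer: |owl bridge bird|
|night box stone|
| journey south |
|  tower play   |

Derivation:
Line 1: ['owl', 'bridge', 'bird'] (min_width=15, slack=0)
Line 2: ['night', 'box', 'stone'] (min_width=15, slack=0)
Line 3: ['journey', 'south'] (min_width=13, slack=2)
Line 4: ['tower', 'play'] (min_width=10, slack=5)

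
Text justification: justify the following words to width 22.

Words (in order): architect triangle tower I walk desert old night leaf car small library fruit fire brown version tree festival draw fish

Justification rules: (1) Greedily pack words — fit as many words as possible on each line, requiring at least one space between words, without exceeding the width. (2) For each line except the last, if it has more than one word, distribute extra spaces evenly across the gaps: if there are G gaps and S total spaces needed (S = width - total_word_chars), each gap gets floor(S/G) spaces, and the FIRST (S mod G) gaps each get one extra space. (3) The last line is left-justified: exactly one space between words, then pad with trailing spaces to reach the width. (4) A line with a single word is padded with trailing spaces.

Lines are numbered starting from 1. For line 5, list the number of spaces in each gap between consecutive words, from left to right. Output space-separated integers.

Line 1: ['architect', 'triangle'] (min_width=18, slack=4)
Line 2: ['tower', 'I', 'walk', 'desert'] (min_width=19, slack=3)
Line 3: ['old', 'night', 'leaf', 'car'] (min_width=18, slack=4)
Line 4: ['small', 'library', 'fruit'] (min_width=19, slack=3)
Line 5: ['fire', 'brown', 'version'] (min_width=18, slack=4)
Line 6: ['tree', 'festival', 'draw'] (min_width=18, slack=4)
Line 7: ['fish'] (min_width=4, slack=18)

Answer: 3 3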